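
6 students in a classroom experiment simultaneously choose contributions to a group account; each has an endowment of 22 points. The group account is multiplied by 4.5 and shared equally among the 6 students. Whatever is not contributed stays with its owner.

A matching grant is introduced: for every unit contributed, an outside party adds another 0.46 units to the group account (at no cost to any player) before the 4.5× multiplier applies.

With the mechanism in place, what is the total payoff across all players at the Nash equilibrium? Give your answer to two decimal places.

867.24 points

The effective private return per unit is now 4.5 × 1.46 / 6 = 1.0950 > 1, so every player's dominant strategy flips to full contribution.
At the Nash equilibrium everyone contributes 22. Group total payoff = 4.5 × 1.46 × 132 = 867.24.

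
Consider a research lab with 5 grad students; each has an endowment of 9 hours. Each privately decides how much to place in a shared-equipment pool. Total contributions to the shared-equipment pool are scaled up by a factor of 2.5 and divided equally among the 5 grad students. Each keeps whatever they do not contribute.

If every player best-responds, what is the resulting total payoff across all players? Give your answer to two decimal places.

Each contributed unit returns 2.5/5 = 0.5000 to its contributor — below 1 — so contributing 0 is dominant for every player. At the Nash equilibrium everyone keeps their 9, and the group total is 5 × 9 = 45.

45.00 hours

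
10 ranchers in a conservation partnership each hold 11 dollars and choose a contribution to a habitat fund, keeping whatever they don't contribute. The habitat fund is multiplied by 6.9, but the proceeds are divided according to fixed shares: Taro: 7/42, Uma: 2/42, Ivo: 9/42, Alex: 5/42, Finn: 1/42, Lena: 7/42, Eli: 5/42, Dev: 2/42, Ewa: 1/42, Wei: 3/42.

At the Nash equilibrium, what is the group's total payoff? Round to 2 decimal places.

304.70 dollars

Player j's private return per contributed unit is 6.9 × (j's share). Contributing is weakly dominant for j when that share is at least 1/6.9 = 0.1449, and contributing 0 is dominant otherwise.
The shares above 0.1449 belong to Taro, Ivo and Lena, contributing 11 each; the remaining 7 contribute 0. Total contributed: 33.
The habitat fund pays out 6.9 × 33 = 227.70 in total (split across the unequal shares, but the aggregate is all that matters for the group sum).
The 7 free-riders keep 11 each, adding 77. Group total = 77 + 227.70 = 304.70.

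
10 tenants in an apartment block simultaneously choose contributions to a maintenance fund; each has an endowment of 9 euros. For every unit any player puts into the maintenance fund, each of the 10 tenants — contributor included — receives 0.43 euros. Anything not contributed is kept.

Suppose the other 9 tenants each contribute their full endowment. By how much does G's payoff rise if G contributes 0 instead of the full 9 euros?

Switching from a contribution of 9 to 0 lets G keep an extra 9 euros, but lowers the maintenance fund by 9, which costs G their own share of that drop: 0.43 × 9 = 3.87.
Net gain = 9 − 3.87 = 5.13. The private return per contributed unit (0.43) is below 1, so free-riding is indeed the best response regardless of what the others do.

5.13 euros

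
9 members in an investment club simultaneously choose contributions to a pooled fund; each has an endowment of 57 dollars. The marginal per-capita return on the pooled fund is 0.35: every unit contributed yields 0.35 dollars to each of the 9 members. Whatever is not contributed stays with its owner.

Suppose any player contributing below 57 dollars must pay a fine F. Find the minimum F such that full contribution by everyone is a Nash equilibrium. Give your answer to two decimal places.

Given the others contribute fully, the best deviation is to contribute 0 (any partial contribution still incurs the fine and gives up units whose private return 0.35 is below 1).
Deviating from 57 to 0 saves 57 dollars but forfeits the deviator's share of the drop in the pooled fund: 0.35 × 57 = 19.95.
So the deviation gain is 57 − 19.95 = 37.05, and the fine must be at least 37.05 dollars to wipe it out.

37.05 dollars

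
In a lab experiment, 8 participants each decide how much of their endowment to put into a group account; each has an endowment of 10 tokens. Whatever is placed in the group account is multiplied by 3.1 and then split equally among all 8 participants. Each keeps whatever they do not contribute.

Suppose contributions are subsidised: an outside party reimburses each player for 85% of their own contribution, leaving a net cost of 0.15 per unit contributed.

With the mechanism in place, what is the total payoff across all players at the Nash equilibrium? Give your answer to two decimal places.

The effective private return per unit is now (3.1/8) / 0.15 = 2.5833 > 1, so every player's dominant strategy flips to full contribution.
So the Nash equilibrium is full contribution by all 8; the group earns 8 × (10 × 0.85 + 3.1 × 10) = 316.00.

316.00 tokens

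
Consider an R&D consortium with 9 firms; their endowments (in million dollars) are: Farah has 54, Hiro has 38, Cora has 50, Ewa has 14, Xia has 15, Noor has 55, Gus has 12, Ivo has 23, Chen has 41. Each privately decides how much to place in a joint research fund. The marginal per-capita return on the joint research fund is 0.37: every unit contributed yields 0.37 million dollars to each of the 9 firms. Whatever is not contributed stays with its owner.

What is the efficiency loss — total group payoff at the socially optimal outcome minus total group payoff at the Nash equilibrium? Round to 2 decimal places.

The private return per contributed unit is 0.37 < 1 for everyone, so the Nash equilibrium is zero contribution and the group total is Σ E_j = 54 + 38 + 50 + 14 + 15 + 55 + 12 + 23 + 41 = 302.
Each contributed unit returns 3.330 to the group, so the social optimum is full contribution by everyone: group total = 3.330 × 302 = 1005.66.
Efficiency loss = (3.330 − 1) × 302 = 703.66.

703.66 million dollars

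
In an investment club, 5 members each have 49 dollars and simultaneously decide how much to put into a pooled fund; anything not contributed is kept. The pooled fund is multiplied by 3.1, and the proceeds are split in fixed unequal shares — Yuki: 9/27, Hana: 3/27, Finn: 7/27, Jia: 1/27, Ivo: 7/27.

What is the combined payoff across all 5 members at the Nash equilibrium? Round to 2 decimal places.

347.90 dollars

A player with share s gets back 3.1·s per unit contributed, so full contribution is dominant for anyone with s > 1/3.1 = 0.3226 and zero contribution is dominant for anyone below.
The only share above 0.3226 is Yuki's 9/27, contributing 49; the remaining 4 contribute 0. Total contributed: 49.
The pooled fund pays out 3.1 × 49 = 151.90 in total (split across the unequal shares, but the aggregate is all that matters for the group sum).
The 4 free-riders keep 49 each, adding 196. Group total = 196 + 151.90 = 347.90.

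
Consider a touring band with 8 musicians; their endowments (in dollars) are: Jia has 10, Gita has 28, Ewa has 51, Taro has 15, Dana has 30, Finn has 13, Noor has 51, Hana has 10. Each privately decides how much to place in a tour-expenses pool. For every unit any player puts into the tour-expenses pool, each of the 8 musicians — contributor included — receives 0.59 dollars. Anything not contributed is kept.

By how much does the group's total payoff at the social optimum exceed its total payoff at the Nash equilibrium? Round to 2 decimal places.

773.76 dollars

The private return per contributed unit is 0.59 < 1 for everyone, so the Nash equilibrium is zero contribution and the group total is Σ E_j = 10 + 28 + 51 + 15 + 30 + 13 + 51 + 10 = 208.
Each contributed unit returns 4.720 to the group, so the social optimum is full contribution by everyone: group total = 4.720 × 208 = 981.76.
Efficiency loss = (4.720 − 1) × 208 = 773.76.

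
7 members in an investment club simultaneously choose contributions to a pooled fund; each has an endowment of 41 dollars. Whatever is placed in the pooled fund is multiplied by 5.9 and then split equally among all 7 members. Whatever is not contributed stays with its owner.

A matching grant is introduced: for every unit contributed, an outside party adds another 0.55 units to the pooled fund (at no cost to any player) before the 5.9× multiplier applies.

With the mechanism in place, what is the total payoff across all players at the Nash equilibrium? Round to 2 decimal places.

2624.62 dollars

Under the mechanism each unit contributed yields 5.9 × 1.55 / 7 = 1.3064 back to its contributor per unit of net cost, which exceeds 1, making full contribution the dominant choice for everyone.
At the Nash equilibrium everyone contributes 41. Group total payoff = 5.9 × 1.55 × 287 = 2624.62.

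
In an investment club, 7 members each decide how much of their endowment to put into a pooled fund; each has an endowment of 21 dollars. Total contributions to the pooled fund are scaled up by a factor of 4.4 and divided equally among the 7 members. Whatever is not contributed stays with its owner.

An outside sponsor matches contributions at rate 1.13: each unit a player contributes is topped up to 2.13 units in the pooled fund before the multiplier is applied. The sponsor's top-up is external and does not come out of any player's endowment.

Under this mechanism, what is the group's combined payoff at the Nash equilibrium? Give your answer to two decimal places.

1377.68 dollars

With the mechanism, a contributed unit returns 4.4 × 2.13 / 7 = 1.3389 per unit of net cost to the contributor — now above 1 — so contributing fully is weakly dominant for every player.
So the Nash equilibrium is full contribution by all 7; the group earns 4.4 × 2.13 × 147 = 1377.68.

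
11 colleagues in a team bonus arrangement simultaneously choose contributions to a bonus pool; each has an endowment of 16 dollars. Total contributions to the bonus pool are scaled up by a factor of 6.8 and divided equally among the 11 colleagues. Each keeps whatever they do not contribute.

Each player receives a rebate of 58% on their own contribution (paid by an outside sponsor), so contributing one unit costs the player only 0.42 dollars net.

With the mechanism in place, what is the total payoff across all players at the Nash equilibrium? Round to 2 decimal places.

1298.88 dollars

With the mechanism, a contributed unit returns (6.8/11) / 0.42 = 1.4719 per unit of net cost to the contributor — now above 1 — so contributing fully is weakly dominant for every player.
At the Nash equilibrium everyone contributes 16. Group total payoff = 11 × (16 × 0.58 + 6.8 × 16) = 1298.88.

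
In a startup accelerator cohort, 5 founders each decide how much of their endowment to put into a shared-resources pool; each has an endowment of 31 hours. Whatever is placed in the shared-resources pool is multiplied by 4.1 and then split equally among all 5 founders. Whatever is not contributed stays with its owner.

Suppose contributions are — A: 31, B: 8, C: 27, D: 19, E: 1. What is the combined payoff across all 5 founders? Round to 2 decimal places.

421.60 hours

Total contributed: 31 + 8 + 27 + 19 + 1 = 86; total kept: 5 × 31 − 86 = 69.
The shared-resources pool pays out 4.1 × 86 = 352.60 in aggregate.
Group total = 69 + 352.60 = 421.60.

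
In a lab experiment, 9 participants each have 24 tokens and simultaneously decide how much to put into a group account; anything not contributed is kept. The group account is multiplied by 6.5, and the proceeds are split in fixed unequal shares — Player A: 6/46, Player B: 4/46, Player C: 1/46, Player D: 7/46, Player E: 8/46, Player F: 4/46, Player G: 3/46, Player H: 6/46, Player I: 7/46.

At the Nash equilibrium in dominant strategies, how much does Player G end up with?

Each unit j contributes comes back to j as 6.5 × (j's share), so j prefers to contribute only if that share exceeds 1/6.5 = 0.1538; otherwise keeping the unit dominates.
Player E alone (share 8/46) is above the threshold, contributing 24; the remaining 8 contribute 0. Total contributed: 24.
Player G keeps 24 and receives 6.5 × 24 × 3/46 = 10.17 from the group account, for a payoff of 34.17.

34.17 tokens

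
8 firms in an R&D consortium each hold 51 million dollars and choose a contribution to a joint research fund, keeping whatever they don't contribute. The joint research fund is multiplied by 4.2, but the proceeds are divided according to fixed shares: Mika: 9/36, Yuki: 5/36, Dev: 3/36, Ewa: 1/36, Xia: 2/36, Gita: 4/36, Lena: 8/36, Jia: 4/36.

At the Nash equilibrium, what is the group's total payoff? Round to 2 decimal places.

Player j's private return per contributed unit is 4.2 × (j's share). Contributing is weakly dominant for j when that share is at least 1/4.2 = 0.2381, and contributing 0 is dominant otherwise.
Mika alone (share 9/36) is above the threshold, contributing 51; the remaining 7 contribute 0. Total contributed: 51.
The joint research fund pays out 4.2 × 51 = 214.20 in total (split across the unequal shares, but the aggregate is all that matters for the group sum).
The 7 free-riders keep 51 each, adding 357. Group total = 357 + 214.20 = 571.20.

571.20 million dollars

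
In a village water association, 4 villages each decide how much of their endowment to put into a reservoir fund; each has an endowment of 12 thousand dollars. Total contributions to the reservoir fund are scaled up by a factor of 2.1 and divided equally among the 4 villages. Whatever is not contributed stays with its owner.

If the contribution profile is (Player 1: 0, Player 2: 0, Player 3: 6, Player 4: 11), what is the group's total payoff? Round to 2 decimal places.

Total contributed: 0 + 0 + 6 + 11 = 17; total kept: 4 × 12 − 17 = 31.
The reservoir fund pays out 2.1 × 17 = 35.70 in aggregate.
Group total = 31 + 35.70 = 66.70.

66.70 thousand dollars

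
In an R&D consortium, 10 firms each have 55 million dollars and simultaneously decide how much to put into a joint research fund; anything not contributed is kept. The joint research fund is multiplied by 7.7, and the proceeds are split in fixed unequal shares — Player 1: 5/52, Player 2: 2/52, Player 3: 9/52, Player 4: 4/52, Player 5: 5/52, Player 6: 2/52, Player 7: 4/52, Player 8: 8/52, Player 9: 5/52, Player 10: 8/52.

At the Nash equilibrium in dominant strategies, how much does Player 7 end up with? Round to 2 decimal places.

152.73 million dollars

Each unit j contributes comes back to j as 7.7 × (j's share), so j prefers to contribute only if that share exceeds 1/7.7 = 0.1299; otherwise keeping the unit dominates.
The shares above 0.1299 belong to Player 3, Player 8 and Player 10, contributing 55 each; the remaining 7 contribute 0. Total contributed: 165.
Player 7 keeps 55 and receives 7.7 × 165 × 4/52 = 97.73 from the joint research fund, for a payoff of 152.73.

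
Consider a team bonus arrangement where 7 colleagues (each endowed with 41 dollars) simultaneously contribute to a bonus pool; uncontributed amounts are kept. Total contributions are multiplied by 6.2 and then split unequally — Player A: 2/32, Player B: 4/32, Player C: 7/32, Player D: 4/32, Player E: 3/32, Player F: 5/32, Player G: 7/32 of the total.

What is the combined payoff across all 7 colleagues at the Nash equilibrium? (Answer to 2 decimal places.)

713.40 dollars

For player j, contributing a unit is worthwhile iff 6.2 × (j's share) ≥ 1, i.e. iff j's share is at least 0.1613.
Player C and Player G clear that bar, contributing 41 each; the remaining 5 contribute 0. Total contributed: 82.
The bonus pool pays out 6.2 × 82 = 508.40 in total (split across the unequal shares, but the aggregate is all that matters for the group sum).
The 5 free-riders keep 41 each, adding 205. Group total = 205 + 508.40 = 713.40.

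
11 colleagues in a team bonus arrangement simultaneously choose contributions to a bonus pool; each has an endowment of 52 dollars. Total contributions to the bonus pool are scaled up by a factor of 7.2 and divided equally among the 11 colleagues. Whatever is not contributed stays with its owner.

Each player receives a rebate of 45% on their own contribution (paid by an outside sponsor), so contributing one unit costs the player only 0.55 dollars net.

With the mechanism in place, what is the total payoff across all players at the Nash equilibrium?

4375.80 dollars

Under the mechanism each unit contributed yields (7.2/11) / 0.55 = 1.1901 back to its contributor per unit of net cost, which exceeds 1, making full contribution the dominant choice for everyone.
At the Nash equilibrium everyone contributes 52. Group total payoff = 11 × (52 × 0.45 + 7.2 × 52) = 4375.80.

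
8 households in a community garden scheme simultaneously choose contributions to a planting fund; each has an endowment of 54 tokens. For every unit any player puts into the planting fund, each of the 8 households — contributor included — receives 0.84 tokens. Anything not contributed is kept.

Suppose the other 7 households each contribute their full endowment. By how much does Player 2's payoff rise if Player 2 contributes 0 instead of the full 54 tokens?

8.64 tokens

Switching from a contribution of 54 to 0 lets Player 2 keep an extra 54 tokens, but lowers the planting fund by 54, which costs Player 2 their own share of that drop: 0.84 × 54 = 45.36.
Net gain = 54 − 45.36 = 8.64. The private return per contributed unit (0.84) is below 1, so free-riding is indeed the best response regardless of what the others do.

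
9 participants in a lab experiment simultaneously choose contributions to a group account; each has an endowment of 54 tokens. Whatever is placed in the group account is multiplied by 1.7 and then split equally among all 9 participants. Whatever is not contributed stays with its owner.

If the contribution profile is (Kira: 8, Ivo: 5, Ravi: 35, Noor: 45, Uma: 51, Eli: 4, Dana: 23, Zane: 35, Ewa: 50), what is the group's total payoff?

Total contributed: 8 + 5 + 35 + 45 + 51 + 4 + 23 + 35 + 50 = 256; total kept: 9 × 54 − 256 = 230.
The group account pays out 1.7 × 256 = 435.20 in aggregate.
Group total = 230 + 435.20 = 665.20.

665.20 tokens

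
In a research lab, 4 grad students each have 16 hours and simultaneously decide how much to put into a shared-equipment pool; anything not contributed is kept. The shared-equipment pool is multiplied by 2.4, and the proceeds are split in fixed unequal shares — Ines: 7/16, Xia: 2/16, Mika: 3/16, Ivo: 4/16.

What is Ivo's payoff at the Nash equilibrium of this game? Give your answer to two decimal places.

Each unit j contributes comes back to j as 2.4 × (j's share), so j prefers to contribute only if that share exceeds 1/2.4 = 0.4167; otherwise keeping the unit dominates.
Only Ines (7/16) clears that bar, contributing 16; the remaining 3 contribute 0. Total contributed: 16.
Ivo keeps 16 and receives 2.4 × 16 × 4/16 = 9.60 from the shared-equipment pool, for a payoff of 25.60.

25.60 hours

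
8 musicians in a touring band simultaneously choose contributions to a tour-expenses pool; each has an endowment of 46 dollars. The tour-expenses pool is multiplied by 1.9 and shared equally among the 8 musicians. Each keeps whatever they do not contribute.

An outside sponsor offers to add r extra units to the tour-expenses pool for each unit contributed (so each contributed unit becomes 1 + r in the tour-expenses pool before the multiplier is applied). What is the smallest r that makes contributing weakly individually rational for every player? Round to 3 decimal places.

3.211

With matching at rate r, one contributed unit becomes (1 + r) in the tour-expenses pool and returns 1.9 × (1 + r) / 8 to the contributor.
Setting this equal to 1: 1 + r = 8/1.9 = 4.2105.
So the minimum matching rate is r = 4.2105 − 1 = 3.211.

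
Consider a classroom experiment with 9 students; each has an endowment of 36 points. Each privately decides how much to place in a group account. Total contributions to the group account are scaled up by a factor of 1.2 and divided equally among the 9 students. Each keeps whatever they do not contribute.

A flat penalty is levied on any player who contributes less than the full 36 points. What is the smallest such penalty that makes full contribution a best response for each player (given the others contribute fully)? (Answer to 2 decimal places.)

Given the others contribute fully, the best deviation is to contribute 0 (any partial contribution still incurs the fine and gives up units whose private return 0.1333 is below 1).
Deviating from 36 to 0 saves 36 points but forfeits the deviator's share of the drop in the group account: 1.2/9 × 36 = 4.80.
So the deviation gain is 36 − 4.80 = 31.20, and the fine must be at least 31.20 points to wipe it out.

31.20 points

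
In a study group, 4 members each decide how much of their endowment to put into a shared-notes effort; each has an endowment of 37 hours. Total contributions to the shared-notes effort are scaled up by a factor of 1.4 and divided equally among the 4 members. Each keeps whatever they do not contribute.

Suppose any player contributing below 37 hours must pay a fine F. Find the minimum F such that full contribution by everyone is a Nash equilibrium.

24.05 hours

Given the others contribute fully, the best deviation is to contribute 0 (any partial contribution still incurs the fine and gives up units whose private return 0.3500 is below 1).
Deviating from 37 to 0 saves 37 hours but forfeits the deviator's share of the drop in the shared-notes effort: 1.4/4 × 37 = 12.95.
So the deviation gain is 37 − 12.95 = 24.05, and the fine must be at least 24.05 hours to wipe it out.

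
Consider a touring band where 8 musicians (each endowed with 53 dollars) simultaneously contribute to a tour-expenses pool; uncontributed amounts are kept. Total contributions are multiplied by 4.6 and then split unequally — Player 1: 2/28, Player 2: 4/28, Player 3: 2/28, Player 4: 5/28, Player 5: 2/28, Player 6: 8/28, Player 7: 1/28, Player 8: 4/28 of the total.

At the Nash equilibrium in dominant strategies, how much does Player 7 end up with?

Player j's private return per contributed unit is 4.6 × (j's share). Contributing is weakly dominant for j when that share is at least 1/4.6 = 0.2174, and contributing 0 is dominant otherwise.
Player 6 alone (share 8/28) is above the threshold, contributing 53; the remaining 7 contribute 0. Total contributed: 53.
Player 7 keeps 53 and receives 4.6 × 53 × 1/28 = 8.71 from the tour-expenses pool, for a payoff of 61.71.

61.71 dollars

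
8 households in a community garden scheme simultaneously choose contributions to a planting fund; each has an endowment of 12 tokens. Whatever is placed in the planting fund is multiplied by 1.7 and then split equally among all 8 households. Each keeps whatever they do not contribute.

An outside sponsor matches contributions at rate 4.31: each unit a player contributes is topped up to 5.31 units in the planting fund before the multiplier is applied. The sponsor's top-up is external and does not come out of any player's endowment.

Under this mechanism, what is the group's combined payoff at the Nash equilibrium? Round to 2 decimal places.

866.59 tokens

The effective private return per unit is now 1.7 × 5.31 / 8 = 1.1284 > 1, so every player's dominant strategy flips to full contribution.
At the Nash equilibrium everyone contributes 12. Group total payoff = 1.7 × 5.31 × 96 = 866.59.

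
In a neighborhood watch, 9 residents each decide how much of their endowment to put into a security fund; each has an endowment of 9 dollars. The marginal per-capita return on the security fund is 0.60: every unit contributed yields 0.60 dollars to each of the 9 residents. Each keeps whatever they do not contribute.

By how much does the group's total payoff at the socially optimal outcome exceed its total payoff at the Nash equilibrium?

356.40 dollars

The private return per contributed unit is 0.60 < 1, so contributing 0 is dominant for every player. At the Nash equilibrium everyone keeps their 9, and the group total is 9 × 9 = 81.
Each contributed unit returns 5.400 to the group as a whole (0.60 to each of 9 players), which exceeds 1, so the social optimum is full contribution: group total = 5.400 × 81 = 437.40.
Efficiency loss = 437.40 − 81 = 356.40.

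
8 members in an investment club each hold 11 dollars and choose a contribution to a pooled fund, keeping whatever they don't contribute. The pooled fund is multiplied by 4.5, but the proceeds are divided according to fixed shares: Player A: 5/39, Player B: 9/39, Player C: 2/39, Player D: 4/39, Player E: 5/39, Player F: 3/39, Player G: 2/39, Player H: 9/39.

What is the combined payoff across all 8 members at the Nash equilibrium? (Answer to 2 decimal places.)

Each unit j contributes comes back to j as 4.5 × (j's share), so j prefers to contribute only if that share exceeds 1/4.5 = 0.2222; otherwise keeping the unit dominates.
Player B and Player H are above the threshold, contributing 11 each; the remaining 6 contribute 0. Total contributed: 22.
The pooled fund pays out 4.5 × 22 = 99.00 in total (split across the unequal shares, but the aggregate is all that matters for the group sum).
The 6 free-riders keep 11 each, adding 66. Group total = 66 + 99.00 = 165.00.

165.00 dollars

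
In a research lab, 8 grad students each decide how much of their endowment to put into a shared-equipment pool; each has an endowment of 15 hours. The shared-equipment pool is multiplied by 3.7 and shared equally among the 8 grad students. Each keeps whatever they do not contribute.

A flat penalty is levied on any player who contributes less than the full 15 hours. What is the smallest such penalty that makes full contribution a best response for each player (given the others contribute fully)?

Given the others contribute fully, the best deviation is to contribute 0 (any partial contribution still incurs the fine and gives up units whose private return 0.4625 is below 1).
Deviating from 15 to 0 saves 15 hours but forfeits the deviator's share of the drop in the shared-equipment pool: 3.7/8 × 15 = 6.94.
So the deviation gain is 15 − 6.94 = 8.06, and the fine must be at least 8.06 hours to wipe it out.

8.06 hours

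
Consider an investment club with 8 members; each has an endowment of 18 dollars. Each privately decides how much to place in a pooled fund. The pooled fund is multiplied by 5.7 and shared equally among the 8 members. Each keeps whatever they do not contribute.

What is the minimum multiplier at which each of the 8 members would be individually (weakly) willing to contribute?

8

A contributed unit returns (multiplier)/8 to its contributor.
This reaches 1 exactly when the multiplier is 8.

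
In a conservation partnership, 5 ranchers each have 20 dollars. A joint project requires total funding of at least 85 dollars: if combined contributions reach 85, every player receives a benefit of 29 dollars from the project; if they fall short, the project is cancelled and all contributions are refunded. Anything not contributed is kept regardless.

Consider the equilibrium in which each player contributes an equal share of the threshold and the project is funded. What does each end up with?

Equal share of the threshold: 85/5 = 17.
At this profile no one gains by cutting their contribution: any cut drops the total below 85, the project is cancelled, contributions are refunded, and the deviator ends with 20, which is less than 20 − 17 + 29 = 32. Contributing more than 17 just wastes the excess. So contributing exactly 17 is a best response.
Each player's payoff: 20 − 17 + 29 = 32.

32 dollars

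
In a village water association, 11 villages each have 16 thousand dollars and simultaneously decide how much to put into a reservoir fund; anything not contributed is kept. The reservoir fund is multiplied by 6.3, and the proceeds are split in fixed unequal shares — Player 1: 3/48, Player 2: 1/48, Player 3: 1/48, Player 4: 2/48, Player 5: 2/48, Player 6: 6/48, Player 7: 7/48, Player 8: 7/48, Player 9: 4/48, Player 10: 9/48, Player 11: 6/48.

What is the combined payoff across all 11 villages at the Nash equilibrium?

260.80 thousand dollars

Each unit j contributes comes back to j as 6.3 × (j's share), so j prefers to contribute only if that share exceeds 1/6.3 = 0.1587; otherwise keeping the unit dominates.
Player 10 alone (share 9/48) is above the threshold, contributing 16; the remaining 10 contribute 0. Total contributed: 16.
The reservoir fund pays out 6.3 × 16 = 100.80 in total (split across the unequal shares, but the aggregate is all that matters for the group sum).
The 10 free-riders keep 16 each, adding 160. Group total = 160 + 100.80 = 260.80.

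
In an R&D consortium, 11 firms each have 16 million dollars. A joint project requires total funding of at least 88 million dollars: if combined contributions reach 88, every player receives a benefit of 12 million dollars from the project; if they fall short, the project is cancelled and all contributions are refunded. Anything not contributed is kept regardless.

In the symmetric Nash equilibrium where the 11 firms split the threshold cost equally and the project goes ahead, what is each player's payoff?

20 million dollars

Equal share of the threshold: 88/11 = 8.
At this profile no one gains by cutting their contribution: any cut drops the total below 88, the project is cancelled, contributions are refunded, and the deviator ends with 16, which is less than 16 − 8 + 12 = 20. Contributing more than 8 just wastes the excess. So contributing exactly 8 is a best response.
Each player's payoff: 16 − 8 + 12 = 20.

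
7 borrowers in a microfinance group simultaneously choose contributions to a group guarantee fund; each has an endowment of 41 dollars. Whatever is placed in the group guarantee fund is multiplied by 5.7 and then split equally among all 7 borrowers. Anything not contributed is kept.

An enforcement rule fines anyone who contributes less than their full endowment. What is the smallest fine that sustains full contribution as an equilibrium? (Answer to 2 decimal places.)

Given the others contribute fully, the best deviation is to contribute 0 (any partial contribution still incurs the fine and gives up units whose private return 0.8143 is below 1).
Deviating from 41 to 0 saves 41 dollars but forfeits the deviator's share of the drop in the group guarantee fund: 5.7/7 × 41 = 33.39.
So the deviation gain is 41 − 33.39 = 7.61, and the fine must be at least 7.61 dollars to wipe it out.

7.61 dollars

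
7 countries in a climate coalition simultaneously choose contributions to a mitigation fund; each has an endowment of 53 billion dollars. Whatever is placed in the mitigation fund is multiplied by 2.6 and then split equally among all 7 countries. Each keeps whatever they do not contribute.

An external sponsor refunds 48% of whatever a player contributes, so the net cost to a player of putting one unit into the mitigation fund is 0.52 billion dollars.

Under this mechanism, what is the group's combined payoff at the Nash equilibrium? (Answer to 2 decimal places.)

371.00 billion dollars

With the mechanism, a contributed unit returns (2.6/7) / 0.52 = 0.7143 per unit of net cost — still below 1 — so contributing 0 remains dominant for every player.
Everyone keeps their endowment and the group total is 7 × 53 = 371.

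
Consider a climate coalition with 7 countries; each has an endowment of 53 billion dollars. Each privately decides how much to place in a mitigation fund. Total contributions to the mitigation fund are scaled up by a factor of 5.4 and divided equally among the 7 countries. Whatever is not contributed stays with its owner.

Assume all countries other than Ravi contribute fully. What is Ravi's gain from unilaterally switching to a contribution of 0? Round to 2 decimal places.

Switching from a contribution of 53 to 0 lets Ravi keep an extra 53 billion dollars, but lowers the mitigation fund by 53, which costs Ravi their own share of that drop: 5.4/7 × 53 = 40.89.
Net gain = 53 − 40.89 = 12.11. The private return per contributed unit (0.7714) is below 1, so free-riding is indeed the best response regardless of what the others do.

12.11 billion dollars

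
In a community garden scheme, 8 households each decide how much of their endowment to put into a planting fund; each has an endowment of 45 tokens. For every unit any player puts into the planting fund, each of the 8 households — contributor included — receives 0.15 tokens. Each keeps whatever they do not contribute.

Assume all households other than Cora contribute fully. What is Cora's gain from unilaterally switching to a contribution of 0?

Switching from a contribution of 45 to 0 lets Cora keep an extra 45 tokens, but lowers the planting fund by 45, which costs Cora their own share of that drop: 0.15 × 45 = 6.75.
Net gain = 45 − 6.75 = 38.25. The private return per contributed unit (0.15) is below 1, so free-riding is indeed the best response regardless of what the others do.

38.25 tokens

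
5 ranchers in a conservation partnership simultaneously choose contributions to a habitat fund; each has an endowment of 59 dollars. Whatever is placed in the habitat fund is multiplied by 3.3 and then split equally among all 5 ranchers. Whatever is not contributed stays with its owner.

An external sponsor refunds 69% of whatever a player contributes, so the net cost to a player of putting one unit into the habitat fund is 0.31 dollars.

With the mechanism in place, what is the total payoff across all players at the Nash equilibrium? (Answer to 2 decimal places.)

The effective private return per unit is now (3.3/5) / 0.31 = 2.1290 > 1, so every player's dominant strategy flips to full contribution.
So the Nash equilibrium is full contribution by all 5; the group earns 5 × (59 × 0.69 + 3.3 × 59) = 1177.05.

1177.05 dollars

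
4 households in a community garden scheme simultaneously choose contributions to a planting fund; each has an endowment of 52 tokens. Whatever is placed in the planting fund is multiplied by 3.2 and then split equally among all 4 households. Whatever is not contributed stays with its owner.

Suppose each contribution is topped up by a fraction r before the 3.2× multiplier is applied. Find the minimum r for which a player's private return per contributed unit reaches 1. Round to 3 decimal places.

With matching at rate r, one contributed unit becomes (1 + r) in the planting fund and returns 3.2 × (1 + r) / 4 to the contributor.
Setting this equal to 1: 1 + r = 4/3.2 = 1.2500.
So the minimum matching rate is r = 1.2500 − 1 = 0.250.

0.250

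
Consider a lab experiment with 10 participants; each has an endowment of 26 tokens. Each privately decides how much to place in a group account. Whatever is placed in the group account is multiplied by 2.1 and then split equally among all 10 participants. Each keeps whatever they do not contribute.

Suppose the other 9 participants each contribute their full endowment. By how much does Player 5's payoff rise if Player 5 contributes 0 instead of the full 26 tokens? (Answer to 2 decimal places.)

20.54 tokens

Switching from a contribution of 26 to 0 lets Player 5 keep an extra 26 tokens, but lowers the group account by 26, which costs Player 5 their own share of that drop: 2.1/10 × 26 = 5.46.
Net gain = 26 − 5.46 = 20.54. The private return per contributed unit (0.2100) is below 1, so free-riding is indeed the best response regardless of what the others do.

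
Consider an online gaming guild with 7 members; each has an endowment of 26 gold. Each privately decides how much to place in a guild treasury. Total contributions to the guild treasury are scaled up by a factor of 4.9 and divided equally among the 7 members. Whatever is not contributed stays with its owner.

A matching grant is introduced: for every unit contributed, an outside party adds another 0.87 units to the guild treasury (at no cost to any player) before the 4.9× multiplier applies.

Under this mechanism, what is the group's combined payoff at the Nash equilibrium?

Under the mechanism each unit contributed yields 4.9 × 1.87 / 7 = 1.3090 back to its contributor per unit of net cost, which exceeds 1, making full contribution the dominant choice for everyone.
At the Nash equilibrium everyone contributes 26. Group total payoff = 4.9 × 1.87 × 182 = 1667.67.

1667.67 gold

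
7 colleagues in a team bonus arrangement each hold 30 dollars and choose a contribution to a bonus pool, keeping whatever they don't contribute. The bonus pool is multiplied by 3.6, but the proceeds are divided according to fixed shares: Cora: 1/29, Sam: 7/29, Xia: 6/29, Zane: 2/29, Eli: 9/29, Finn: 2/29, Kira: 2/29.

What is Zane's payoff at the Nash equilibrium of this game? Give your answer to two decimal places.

37.45 dollars

For player j, contributing a unit is worthwhile iff 3.6 × (j's share) ≥ 1, i.e. iff j's share is at least 0.2778.
The only share above 0.2778 is Eli's 9/29, contributing 30; the remaining 6 contribute 0. Total contributed: 30.
Zane keeps 30 and receives 3.6 × 30 × 2/29 = 7.45 from the bonus pool, for a payoff of 37.45.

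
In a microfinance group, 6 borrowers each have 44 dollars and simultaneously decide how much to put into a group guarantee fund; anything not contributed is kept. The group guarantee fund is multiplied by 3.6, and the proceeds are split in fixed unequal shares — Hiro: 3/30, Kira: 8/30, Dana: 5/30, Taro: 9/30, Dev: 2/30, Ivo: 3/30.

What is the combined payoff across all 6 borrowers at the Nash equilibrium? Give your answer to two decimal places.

378.40 dollars

Player j's private return per contributed unit is 3.6 × (j's share). Contributing is weakly dominant for j when that share is at least 1/3.6 = 0.2778, and contributing 0 is dominant otherwise.
Taro alone (share 9/30) is above the threshold, contributing 44; the remaining 5 contribute 0. Total contributed: 44.
The group guarantee fund pays out 3.6 × 44 = 158.40 in total (split across the unequal shares, but the aggregate is all that matters for the group sum).
The 5 free-riders keep 44 each, adding 220. Group total = 220 + 158.40 = 378.40.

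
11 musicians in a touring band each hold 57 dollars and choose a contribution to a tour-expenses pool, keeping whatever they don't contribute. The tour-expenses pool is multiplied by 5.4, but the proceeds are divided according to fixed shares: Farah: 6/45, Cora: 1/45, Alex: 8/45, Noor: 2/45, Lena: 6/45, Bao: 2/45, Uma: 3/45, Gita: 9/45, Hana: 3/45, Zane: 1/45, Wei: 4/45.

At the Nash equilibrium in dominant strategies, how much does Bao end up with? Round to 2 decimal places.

Player j's private return per contributed unit is 5.4 × (j's share). Contributing is weakly dominant for j when that share is at least 1/5.4 = 0.1852, and contributing 0 is dominant otherwise.
Only Gita (9/45) clears that bar, contributing 57; the remaining 10 contribute 0. Total contributed: 57.
Bao keeps 57 and receives 5.4 × 57 × 2/45 = 13.68 from the tour-expenses pool, for a payoff of 70.68.

70.68 dollars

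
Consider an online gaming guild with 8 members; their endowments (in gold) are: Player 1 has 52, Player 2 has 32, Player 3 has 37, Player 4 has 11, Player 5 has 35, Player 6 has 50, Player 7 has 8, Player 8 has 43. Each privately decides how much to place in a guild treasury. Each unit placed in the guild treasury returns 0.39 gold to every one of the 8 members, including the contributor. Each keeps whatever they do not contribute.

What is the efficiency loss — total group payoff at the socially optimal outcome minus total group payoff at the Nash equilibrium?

568.16 gold

The private return per contributed unit is 0.39 < 1 for everyone, so the Nash equilibrium is zero contribution and the group total is Σ E_j = 52 + 32 + 37 + 11 + 35 + 50 + 8 + 43 = 268.
Each contributed unit returns 3.120 to the group, so the social optimum is full contribution by everyone: group total = 3.120 × 268 = 836.16.
Efficiency loss = (3.120 − 1) × 268 = 568.16.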